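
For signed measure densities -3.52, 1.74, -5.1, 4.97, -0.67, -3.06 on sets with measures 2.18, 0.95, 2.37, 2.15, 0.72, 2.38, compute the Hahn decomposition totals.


Step 1: Compute signed measure on each set:
  Set 1: -3.52 * 2.18 = -7.6736
  Set 2: 1.74 * 0.95 = 1.653
  Set 3: -5.1 * 2.37 = -12.087
  Set 4: 4.97 * 2.15 = 10.6855
  Set 5: -0.67 * 0.72 = -0.4824
  Set 6: -3.06 * 2.38 = -7.2828
Step 2: Total signed measure = (-7.6736) + (1.653) + (-12.087) + (10.6855) + (-0.4824) + (-7.2828)
     = -15.1873
Step 3: Positive part mu+(X) = sum of positive contributions = 12.3385
Step 4: Negative part mu-(X) = |sum of negative contributions| = 27.5258


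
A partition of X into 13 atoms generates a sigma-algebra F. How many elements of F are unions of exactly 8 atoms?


Each element of F is a union of some subset of the 13 atoms.
Elements that are unions of exactly 8 atoms correspond to 8-element subsets of the 13 atoms.
Count = C(13, 8) = 13! / (8! * 5!) = 1287.


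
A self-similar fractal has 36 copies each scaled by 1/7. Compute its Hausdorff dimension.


For a self-similar set with N copies scaled by 1/r:
dim_H = log(N)/log(r) = log(36)/log(7)
= 3.583519/1.94591
= 1.841564


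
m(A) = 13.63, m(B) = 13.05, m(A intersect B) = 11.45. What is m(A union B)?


By inclusion-exclusion: m(A u B) = m(A) + m(B) - m(A n B)
= 13.63 + 13.05 - 11.45
= 15.23


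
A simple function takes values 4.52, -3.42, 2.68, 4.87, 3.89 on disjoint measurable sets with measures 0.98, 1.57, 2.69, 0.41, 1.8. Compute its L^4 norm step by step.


Step 1: Compute |f_i|^4 for each value:
  |4.52|^4 = 417.401244
  |-3.42|^4 = 136.805773
  |2.68|^4 = 51.58687
  |4.87|^4 = 562.491346
  |3.89|^4 = 228.98045
Step 2: Multiply by measures and sum:
  417.401244 * 0.98 = 409.053219
  136.805773 * 1.57 = 214.785064
  51.58687 * 2.69 = 138.76868
  562.491346 * 0.41 = 230.621452
  228.98045 * 1.8 = 412.164811
Sum = 409.053219 + 214.785064 + 138.76868 + 230.621452 + 412.164811 = 1405.393225
Step 3: Take the p-th root:
||f||_4 = (1405.393225)^(1/4) = 6.122791


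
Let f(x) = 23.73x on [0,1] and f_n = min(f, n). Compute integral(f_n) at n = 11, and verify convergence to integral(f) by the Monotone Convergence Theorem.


f(x) = 23.73x on [0,1]; f_n(x) = min(23.73x, n). At n = 11:
Step 1: f(x) reaches 11 at x = 11/23.73 = 0.463548
Step 2: integral(f_11) = integral(23.73x, 0, 0.463548) + integral(11, 0.463548, 1)
       = 23.73*0.463548^2/2 + 11*(1 - 0.463548)
       = 2.549515 + 5.900969
       = 8.450485
Step 3: As n -> infinity, f_n increases to f, so by MCT integral(f_n) -> integral(f) = 23.73/2 = 11.865.
Convergence: integral(f_11) = 8.450485 -> 11.865 as n -> infinity


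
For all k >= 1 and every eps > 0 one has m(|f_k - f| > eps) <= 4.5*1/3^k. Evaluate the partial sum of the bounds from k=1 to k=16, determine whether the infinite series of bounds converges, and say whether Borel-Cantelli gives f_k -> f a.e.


Step 1: List the terms 4.5*1/3^k for k = 1 to 16:
  k=1: 1.5
  k=2: 0.5
  k=3: 0.166667
  k=4: 0.055556
  k=5: 0.018519
  k=6: 0.006173
  k=7: 0.002058
  k=8: 6.858711e-04
  k=9: 2.286237e-04
  k=10: 7.620790e-05
  k=11: 2.540263e-05
  k=12: 8.467544e-06
  k=13: 2.822515e-06
  k=14: 9.408382e-07
  k=15: 3.136127e-07
  k=16: 1.045376e-07
Step 2: Partial sum = 1.5 + 0.5 + 0.166667 + 0.055556 + 0.018519 + 0.006173 + 0.002058 + 6.858711e-04 + 2.286237e-04 + 7.620790e-05 + 2.540263e-05 + 8.467544e-06 + 2.822515e-06 + 9.408382e-07 + 3.136127e-07 + 1.045376e-07
     = 2.25
Step 3: The full series sum_(k>=1) 4.5*1/3^k converges (geometric series with ratio 1/3 < 1; a constant multiple of a convergent series converges).
Step 4: Fix eps > 0. Since sum_k m(|f_k - f| > eps) < infinity, the Borel-Cantelli lemma gives
        m(limsup_k {|f_k - f| > eps}) = 0, i.e. for a.e. x, |f_k(x) - f(x)| <= eps for all large k.
        Applying this with eps = 1/j for j = 1, 2, ... and intersecting the countably many full-measure sets,
        for a.e. x we get limsup_k |f_k(x) - f(x)| <= 1/j for every j, hence f_k -> f almost everywhere.
Conclusion: series converges; Borel-Cantelli yields f_k -> f a.e.


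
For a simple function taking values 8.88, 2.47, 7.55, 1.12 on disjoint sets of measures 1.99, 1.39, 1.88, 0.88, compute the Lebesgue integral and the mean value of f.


Step 1: Integral = sum(value_i * measure_i)
= 8.88*1.99 + 2.47*1.39 + 7.55*1.88 + 1.12*0.88
= 17.6712 + 3.4333 + 14.194 + 0.9856
= 36.2841
Step 2: Total measure of domain = 1.99 + 1.39 + 1.88 + 0.88 = 6.14
Step 3: Average value = 36.2841 / 6.14 = 5.909463


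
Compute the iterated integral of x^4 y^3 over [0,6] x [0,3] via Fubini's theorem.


By Fubini's theorem, the double integral factors as a product of single integrals:
Step 1: integral_0^6 x^4 dx = [x^5/5] from 0 to 6
     = 6^5/5 = 1555.2
Step 2: integral_0^3 y^3 dy = [y^4/4] from 0 to 3
     = 3^4/4 = 20.25
Step 3: Double integral = 1555.2 * 20.25 = 31492.8


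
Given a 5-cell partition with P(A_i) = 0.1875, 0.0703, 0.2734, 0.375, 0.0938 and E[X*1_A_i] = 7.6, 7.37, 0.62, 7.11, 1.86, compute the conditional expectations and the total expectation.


For each cell A_i: E[X|A_i] = E[X*1_A_i] / P(A_i)
Step 1: E[X|A_1] = 7.6 / 0.1875 = 40.533333
Step 2: E[X|A_2] = 7.37 / 0.0703 = 104.836415
Step 3: E[X|A_3] = 0.62 / 0.2734 = 2.26774
Step 4: E[X|A_4] = 7.11 / 0.375 = 18.96
Step 5: E[X|A_5] = 1.86 / 0.0938 = 19.829424
Verification: E[X] = sum E[X*1_A_i] = 7.6 + 7.37 + 0.62 + 7.11 + 1.86 = 24.56


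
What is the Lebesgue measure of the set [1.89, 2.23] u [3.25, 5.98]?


For pairwise disjoint intervals, m(union) = sum of lengths.
= (2.23 - 1.89) + (5.98 - 3.25)
= 0.34 + 2.73
= 3.07


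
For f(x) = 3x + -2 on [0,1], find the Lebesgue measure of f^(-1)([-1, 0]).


f^(-1)([-1, 0]) = {x : -1 <= 3x + -2 <= 0}
Solving: (-1 - -2)/3 <= x <= (0 - -2)/3
= [0.333333, 0.666667]
Intersecting with [0,1]: [0.333333, 0.666667]
Measure = 0.666667 - 0.333333 = 0.333333


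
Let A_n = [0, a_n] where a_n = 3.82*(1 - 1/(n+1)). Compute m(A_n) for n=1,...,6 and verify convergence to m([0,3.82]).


By continuity of measure from below: if A_n increases to A, then m(A_n) -> m(A).
Here A = [0, 3.82], so m(A) = 3.82
Step 1: a_1 = 3.82*(1 - 1/2) = 1.91, m(A_1) = 1.91
Step 2: a_2 = 3.82*(1 - 1/3) = 2.5467, m(A_2) = 2.5467
Step 3: a_3 = 3.82*(1 - 1/4) = 2.865, m(A_3) = 2.865
Step 4: a_4 = 3.82*(1 - 1/5) = 3.056, m(A_4) = 3.056
Step 5: a_5 = 3.82*(1 - 1/6) = 3.1833, m(A_5) = 3.1833
Step 6: a_6 = 3.82*(1 - 1/7) = 3.2743, m(A_6) = 3.2743
Limit: m(A_n) -> m([0,3.82]) = 3.82


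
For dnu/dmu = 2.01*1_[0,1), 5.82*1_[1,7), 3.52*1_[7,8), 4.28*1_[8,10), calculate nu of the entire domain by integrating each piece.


Integrate each piece of the Radon-Nikodym derivative:
Step 1: integral_0^1 2.01 dx = 2.01*(1-0) = 2.01*1 = 2.01
Step 2: integral_1^7 5.82 dx = 5.82*(7-1) = 5.82*6 = 34.92
Step 3: integral_7^8 3.52 dx = 3.52*(8-7) = 3.52*1 = 3.52
Step 4: integral_8^10 4.28 dx = 4.28*(10-8) = 4.28*2 = 8.56
Total: 2.01 + 34.92 + 3.52 + 8.56 = 49.01


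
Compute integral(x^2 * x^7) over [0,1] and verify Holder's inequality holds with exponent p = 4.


Step 1: Exact integral of f*g = integral(x^9, 0, 1) = 1/10
     = 0.1
Step 2: Holder bound with p=4, q=1.333333:
  ||f||_p = (integral x^8 dx)^(1/4) = (1/9)^(1/4) = 0.57735
  ||g||_q = (integral x^9.333333 dx)^(1/1.333333) = (1/10.333333)^(1/1.333333) = 0.173508
Step 3: Holder bound = ||f||_p * ||g||_q = 0.57735 * 0.173508 = 0.100175
Verification: 0.1 <= 0.100175 (Holder holds)


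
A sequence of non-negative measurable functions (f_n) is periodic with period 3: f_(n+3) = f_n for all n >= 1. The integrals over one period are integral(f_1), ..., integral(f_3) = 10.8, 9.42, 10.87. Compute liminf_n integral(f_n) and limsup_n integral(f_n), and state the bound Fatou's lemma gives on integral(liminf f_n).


The sequence (integral(f_n)) is periodic with period 3, repeating the values 10.8, 9.42, 10.87 indefinitely.
Step 1: For a periodic sequence, every tail (a_m, a_(m+1), ...) contains all 3 period values infinitely often.
Step 2: Hence inf of every tail = min of the period values = min(10.8, 9.42, 10.87) = 9.42.
        liminf_n integral(f_n) = sup over m of (inf of tail from m) = 9.42.
Step 3: Similarly sup of every tail = max of the period values = 10.87.
        limsup_n integral(f_n) = 10.87.
Step 4: Fatou's lemma: integral(liminf_n f_n) <= liminf_n integral(f_n) = 9.42.
        So the integral of the pointwise liminf is at most 9.42.


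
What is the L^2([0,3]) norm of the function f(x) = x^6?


Step 1: ||f||_2 = (integral_0^3 |x^6|^2 dx)^(1/2)
     = (integral_0^3 x^12 dx)^(1/2)
Step 2: integral_0^3 x^12 dx = [x^13/(13)] from 0 to 3 = 3^13/13
     = 1594323/13 = 122640.230769
Step 3: ||f||_2 = (122640.230769)^(1/2) = 350.200272


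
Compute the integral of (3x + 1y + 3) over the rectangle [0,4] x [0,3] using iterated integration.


By Fubini, integrate in x first, then y.
Step 1: Fix y, integrate over x in [0,4]:
  integral(3x + 1y + 3, x=0..4)
  = 3*(4^2 - 0^2)/2 + (1y + 3)*(4 - 0)
  = 24 + (1y + 3)*4
  = 24 + 4y + 12
  = 36 + 4y
Step 2: Integrate over y in [0,3]:
  integral(36 + 4y, y=0..3)
  = 36*3 + 4*(3^2 - 0^2)/2
  = 108 + 18
  = 126


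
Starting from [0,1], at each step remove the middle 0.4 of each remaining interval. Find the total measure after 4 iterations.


Step 1: At each step, fraction remaining = 1 - 0.4 = 0.6
Step 2: After 4 steps, measure = (0.6)^4
Step 3: Computing the power step by step:
  After step 1: 0.6
  After step 2: 0.36
  After step 3: 0.216
  After step 4: 0.1296
Result = 0.1296


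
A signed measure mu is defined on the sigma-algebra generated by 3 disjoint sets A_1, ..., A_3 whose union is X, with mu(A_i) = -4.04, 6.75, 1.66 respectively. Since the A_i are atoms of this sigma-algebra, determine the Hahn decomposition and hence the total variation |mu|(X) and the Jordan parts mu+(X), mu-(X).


Step 1: Every measurable set is a union of atoms (the cells / points), so a Hahn decomposition is
  obtained by grouping atoms by sign: P = union of atoms with mu > 0, N = union of the remaining atoms.
  Atoms in P (indices): 2, 3;  atoms in N (indices): 1
  Positive values: 6.75, 1.66
  Negative values: -4.04
Step 2: mu+(X) = mu(P) = sum of positive atom values = 8.41
Step 3: mu-(X) = -mu(N) = sum of |negative atom values| = 4.04
Step 4: |mu|(X) = mu+(X) + mu-(X) = 8.41 + 4.04 = 12.45


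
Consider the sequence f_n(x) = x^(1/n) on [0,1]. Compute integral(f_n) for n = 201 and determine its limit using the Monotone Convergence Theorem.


At n = 201: f_201(x) = x^(1/201).
Step 1: integral(x^(1/201), 0, 1) = [x^(1/201+1) / (1/201+1)] from 0 to 1
     = 1 / (1/201 + 1) = 1 / ((201+1)/201) = 201/(201+1)
     = 201/202 = 0.99505
Step 2: As n -> infinity, f_n(x) = x^(1/n) -> 1 for x in (0,1], and f_n is increasing in n.
By MCT, lim_n integral(f_n) = integral(lim_n f_n) = integral(1, 0, 1) = 1.
Step 3: Verify convergence: 201/202 = 0.99505 -> 1


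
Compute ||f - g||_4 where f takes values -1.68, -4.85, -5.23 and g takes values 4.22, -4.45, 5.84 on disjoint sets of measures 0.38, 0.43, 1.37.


Step 1: Compute differences f_i - g_i:
  -1.68 - 4.22 = -5.9
  -4.85 - -4.45 = -0.4
  -5.23 - 5.84 = -11.07
Step 2: Compute |diff|^4 * measure for each set:
  |-5.9|^4 * 0.38 = 1211.7361 * 0.38 = 460.459718
  |-0.4|^4 * 0.43 = 0.0256 * 0.43 = 0.011008
  |-11.07|^4 * 1.37 = 15017.252516 * 1.37 = 20573.635947
Step 3: Sum = 21034.106673
Step 4: ||f-g||_4 = (21034.106673)^(1/4) = 12.042898


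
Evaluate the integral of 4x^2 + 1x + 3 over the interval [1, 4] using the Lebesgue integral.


The Lebesgue integral of a Riemann-integrable function agrees with the Riemann integral.
Antiderivative F(x) = (4/3)x^3 + (1/2)x^2 + 3x
F(4) = (4/3)*4^3 + (1/2)*4^2 + 3*4
     = (4/3)*64 + (1/2)*16 + 3*4
     = 85.333333 + 8 + 12
     = 105.333333
F(1) = 4.833333
Integral = F(4) - F(1) = 105.333333 - 4.833333 = 100.5


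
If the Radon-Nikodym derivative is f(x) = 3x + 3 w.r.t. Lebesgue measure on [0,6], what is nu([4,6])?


nu(A) = integral_A (dnu/dmu) dmu = integral_4^6 (3x + 3) dx
Step 1: Antiderivative F(x) = (3/2)x^2 + 3x
Step 2: F(6) = (3/2)*6^2 + 3*6 = 54 + 18 = 72
Step 3: F(4) = (3/2)*4^2 + 3*4 = 24 + 12 = 36
Step 4: nu([4,6]) = F(6) - F(4) = 72 - 36 = 36


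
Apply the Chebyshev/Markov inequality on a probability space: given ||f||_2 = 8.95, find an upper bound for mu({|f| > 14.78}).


Chebyshev/Markov inequality: mu(|f| > eps) <= (||f||_p / eps)^p
Step 1: ||f||_2 / eps = 8.95 / 14.78 = 0.605548
Step 2: Raise to power p = 2:
  (0.605548)^2 = 0.366688
Step 3: Therefore mu(|f| > 14.78) <= 0.366688


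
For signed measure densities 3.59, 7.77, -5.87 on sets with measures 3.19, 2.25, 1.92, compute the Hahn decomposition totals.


Step 1: Compute signed measure on each set:
  Set 1: 3.59 * 3.19 = 11.4521
  Set 2: 7.77 * 2.25 = 17.4825
  Set 3: -5.87 * 1.92 = -11.2704
Step 2: Total signed measure = (11.4521) + (17.4825) + (-11.2704)
     = 17.6642
Step 3: Positive part mu+(X) = sum of positive contributions = 28.9346
Step 4: Negative part mu-(X) = |sum of negative contributions| = 11.2704


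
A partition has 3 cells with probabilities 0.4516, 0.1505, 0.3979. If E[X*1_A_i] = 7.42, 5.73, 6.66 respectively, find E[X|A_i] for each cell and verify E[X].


For each cell A_i: E[X|A_i] = E[X*1_A_i] / P(A_i)
Step 1: E[X|A_1] = 7.42 / 0.4516 = 16.430469
Step 2: E[X|A_2] = 5.73 / 0.1505 = 38.07309
Step 3: E[X|A_3] = 6.66 / 0.3979 = 16.737874
Verification: E[X] = sum E[X*1_A_i] = 7.42 + 5.73 + 6.66 = 19.81


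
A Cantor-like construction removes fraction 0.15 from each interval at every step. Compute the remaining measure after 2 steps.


Step 1: At each step, fraction remaining = 1 - 0.15 = 0.85
Step 2: After 2 steps, measure = (0.85)^2
Step 3: Computing the power step by step:
  After step 1: 0.85
  After step 2: 0.7225
Result = 0.7225


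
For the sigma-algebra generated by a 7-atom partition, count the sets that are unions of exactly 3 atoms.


Each element of F is a union of some subset of the 7 atoms.
Elements that are unions of exactly 3 atoms correspond to 3-element subsets of the 7 atoms.
Count = C(7, 3) = 7! / (3! * 4!) = 35.


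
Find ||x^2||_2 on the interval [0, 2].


Step 1: ||f||_2 = (integral_0^2 |x^2|^2 dx)^(1/2)
     = (integral_0^2 x^4 dx)^(1/2)
Step 2: integral_0^2 x^4 dx = [x^5/(5)] from 0 to 2 = 2^5/5
     = 32/5 = 6.4
Step 3: ||f||_2 = (6.4)^(1/2) = 2.529822


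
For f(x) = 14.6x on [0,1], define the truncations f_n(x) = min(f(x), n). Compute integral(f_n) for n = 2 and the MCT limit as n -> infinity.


f(x) = 14.6x on [0,1]; f_n(x) = min(14.6x, n). At n = 2:
Step 1: f(x) reaches 2 at x = 2/14.6 = 0.136986
Step 2: integral(f_2) = integral(14.6x, 0, 0.136986) + integral(2, 0.136986, 1)
       = 14.6*0.136986^2/2 + 2*(1 - 0.136986)
       = 0.136986 + 1.726027
       = 1.863014
Step 3: As n -> infinity, f_n increases to f, so by MCT integral(f_n) -> integral(f) = 14.6/2 = 7.3.
Convergence: integral(f_2) = 1.863014 -> 7.3 as n -> infinity


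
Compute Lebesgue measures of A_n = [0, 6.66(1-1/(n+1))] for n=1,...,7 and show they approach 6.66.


By continuity of measure from below: if A_n increases to A, then m(A_n) -> m(A).
Here A = [0, 6.66], so m(A) = 6.66
Step 1: a_1 = 6.66*(1 - 1/2) = 3.33, m(A_1) = 3.33
Step 2: a_2 = 6.66*(1 - 1/3) = 4.44, m(A_2) = 4.44
Step 3: a_3 = 6.66*(1 - 1/4) = 4.995, m(A_3) = 4.995
Step 4: a_4 = 6.66*(1 - 1/5) = 5.328, m(A_4) = 5.328
Step 5: a_5 = 6.66*(1 - 1/6) = 5.55, m(A_5) = 5.55
Step 6: a_6 = 6.66*(1 - 1/7) = 5.7086, m(A_6) = 5.7086
Step 7: a_7 = 6.66*(1 - 1/8) = 5.8275, m(A_7) = 5.8275
Limit: m(A_n) -> m([0,6.66]) = 6.66


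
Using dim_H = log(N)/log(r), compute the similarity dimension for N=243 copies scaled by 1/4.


For a self-similar set with N copies scaled by 1/r:
dim_H = log(N)/log(r) = log(243)/log(4)
= 5.493061/1.386294
= 3.962406


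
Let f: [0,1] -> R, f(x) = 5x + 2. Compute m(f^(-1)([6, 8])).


f^(-1)([6, 8]) = {x : 6 <= 5x + 2 <= 8}
Solving: (6 - 2)/5 <= x <= (8 - 2)/5
= [0.8, 1.2]
Intersecting with [0,1]: [0.8, 1]
Measure = 1 - 0.8 = 0.2


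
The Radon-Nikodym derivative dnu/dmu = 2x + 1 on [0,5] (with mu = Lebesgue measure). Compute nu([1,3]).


nu(A) = integral_A (dnu/dmu) dmu = integral_1^3 (2x + 1) dx
Step 1: Antiderivative F(x) = (2/2)x^2 + 1x
Step 2: F(3) = (2/2)*3^2 + 1*3 = 9 + 3 = 12
Step 3: F(1) = (2/2)*1^2 + 1*1 = 1 + 1 = 2
Step 4: nu([1,3]) = F(3) - F(1) = 12 - 2 = 10


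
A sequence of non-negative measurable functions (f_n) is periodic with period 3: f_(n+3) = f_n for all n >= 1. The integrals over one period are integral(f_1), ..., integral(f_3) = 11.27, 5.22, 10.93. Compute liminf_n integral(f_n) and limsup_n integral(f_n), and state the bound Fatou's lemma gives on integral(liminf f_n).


The sequence (integral(f_n)) is periodic with period 3, repeating the values 11.27, 5.22, 10.93 indefinitely.
Step 1: For a periodic sequence, every tail (a_m, a_(m+1), ...) contains all 3 period values infinitely often.
Step 2: Hence inf of every tail = min of the period values = min(11.27, 5.22, 10.93) = 5.22.
        liminf_n integral(f_n) = sup over m of (inf of tail from m) = 5.22.
Step 3: Similarly sup of every tail = max of the period values = 11.27.
        limsup_n integral(f_n) = 11.27.
Step 4: Fatou's lemma: integral(liminf_n f_n) <= liminf_n integral(f_n) = 5.22.
        So the integral of the pointwise liminf is at most 5.22.


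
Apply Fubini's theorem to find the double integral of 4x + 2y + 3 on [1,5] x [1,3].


By Fubini, integrate in x first, then y.
Step 1: Fix y, integrate over x in [1,5]:
  integral(4x + 2y + 3, x=1..5)
  = 4*(5^2 - 1^2)/2 + (2y + 3)*(5 - 1)
  = 48 + (2y + 3)*4
  = 48 + 8y + 12
  = 60 + 8y
Step 2: Integrate over y in [1,3]:
  integral(60 + 8y, y=1..3)
  = 60*2 + 8*(3^2 - 1^2)/2
  = 120 + 32
  = 152


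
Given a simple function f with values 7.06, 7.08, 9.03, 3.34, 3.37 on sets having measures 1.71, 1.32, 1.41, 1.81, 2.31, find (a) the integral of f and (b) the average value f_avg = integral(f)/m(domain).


Step 1: Integral = sum(value_i * measure_i)
= 7.06*1.71 + 7.08*1.32 + 9.03*1.41 + 3.34*1.81 + 3.37*2.31
= 12.0726 + 9.3456 + 12.7323 + 6.0454 + 7.7847
= 47.9806
Step 2: Total measure of domain = 1.71 + 1.32 + 1.41 + 1.81 + 2.31 = 8.56
Step 3: Average value = 47.9806 / 8.56 = 5.60521


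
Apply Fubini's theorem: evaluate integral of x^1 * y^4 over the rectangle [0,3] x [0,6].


By Fubini's theorem, the double integral factors as a product of single integrals:
Step 1: integral_0^3 x^1 dx = [x^2/2] from 0 to 3
     = 3^2/2 = 4.5
Step 2: integral_0^6 y^4 dy = [y^5/5] from 0 to 6
     = 6^5/5 = 1555.2
Step 3: Double integral = 4.5 * 1555.2 = 6998.4


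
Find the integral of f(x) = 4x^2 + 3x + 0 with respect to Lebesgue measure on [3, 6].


The Lebesgue integral of a Riemann-integrable function agrees with the Riemann integral.
Antiderivative F(x) = (4/3)x^3 + (3/2)x^2 + 0x
F(6) = (4/3)*6^3 + (3/2)*6^2 + 0*6
     = (4/3)*216 + (3/2)*36 + 0*6
     = 288 + 54 + 0
     = 342
F(3) = 49.5
Integral = F(6) - F(3) = 342 - 49.5 = 292.5


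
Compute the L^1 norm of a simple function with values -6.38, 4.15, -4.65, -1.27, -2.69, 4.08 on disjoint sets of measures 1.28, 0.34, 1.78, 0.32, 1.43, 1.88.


Step 1: Compute |f_i|^1 for each value:
  |-6.38|^1 = 6.38
  |4.15|^1 = 4.15
  |-4.65|^1 = 4.65
  |-1.27|^1 = 1.27
  |-2.69|^1 = 2.69
  |4.08|^1 = 4.08
Step 2: Multiply by measures and sum:
  6.38 * 1.28 = 8.1664
  4.15 * 0.34 = 1.411
  4.65 * 1.78 = 8.277
  1.27 * 0.32 = 0.4064
  2.69 * 1.43 = 3.8467
  4.08 * 1.88 = 7.6704
Sum = 8.1664 + 1.411 + 8.277 + 0.4064 + 3.8467 + 7.6704 = 29.7779
Step 3: Take the p-th root:
||f||_1 = (29.7779)^(1/1) = 29.7779


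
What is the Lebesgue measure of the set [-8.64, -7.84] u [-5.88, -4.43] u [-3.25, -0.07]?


For pairwise disjoint intervals, m(union) = sum of lengths.
= (-7.84 - -8.64) + (-4.43 - -5.88) + (-0.07 - -3.25)
= 0.8 + 1.45 + 3.18
= 5.43


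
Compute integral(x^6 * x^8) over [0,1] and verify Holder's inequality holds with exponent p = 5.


Step 1: Exact integral of f*g = integral(x^14, 0, 1) = 1/15
     = 0.066667
Step 2: Holder bound with p=5, q=1.25:
  ||f||_p = (integral x^30 dx)^(1/5) = (1/31)^(1/5) = 0.503185
  ||g||_q = (integral x^10 dx)^(1/1.25) = (1/11)^(1/1.25) = 0.146854
Step 3: Holder bound = ||f||_p * ||g||_q = 0.503185 * 0.146854 = 0.073895
Verification: 0.066667 <= 0.073895 (Holder holds)


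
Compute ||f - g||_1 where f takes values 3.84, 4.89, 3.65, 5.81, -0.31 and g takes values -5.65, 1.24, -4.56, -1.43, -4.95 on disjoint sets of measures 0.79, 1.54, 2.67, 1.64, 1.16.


Step 1: Compute differences f_i - g_i:
  3.84 - -5.65 = 9.49
  4.89 - 1.24 = 3.65
  3.65 - -4.56 = 8.21
  5.81 - -1.43 = 7.24
  -0.31 - -4.95 = 4.64
Step 2: Compute |diff|^1 * measure for each set:
  |9.49|^1 * 0.79 = 9.49 * 0.79 = 7.4971
  |3.65|^1 * 1.54 = 3.65 * 1.54 = 5.621
  |8.21|^1 * 2.67 = 8.21 * 2.67 = 21.9207
  |7.24|^1 * 1.64 = 7.24 * 1.64 = 11.8736
  |4.64|^1 * 1.16 = 4.64 * 1.16 = 5.3824
Step 3: Sum = 52.2948
Step 4: ||f-g||_1 = (52.2948)^(1/1) = 52.2948


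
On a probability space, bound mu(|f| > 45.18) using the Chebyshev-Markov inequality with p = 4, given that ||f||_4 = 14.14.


Chebyshev/Markov inequality: mu(|f| > eps) <= (||f||_p / eps)^p
Step 1: ||f||_4 / eps = 14.14 / 45.18 = 0.31297
Step 2: Raise to power p = 4:
  (0.31297)^4 = 0.009594
Step 3: Therefore mu(|f| > 45.18) <= 0.009594


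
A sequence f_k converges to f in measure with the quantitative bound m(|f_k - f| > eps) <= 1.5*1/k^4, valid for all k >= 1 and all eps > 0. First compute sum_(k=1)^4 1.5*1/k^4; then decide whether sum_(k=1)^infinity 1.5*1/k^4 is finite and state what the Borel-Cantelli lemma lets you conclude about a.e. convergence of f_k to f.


Step 1: List the terms 1.5*1/k^4 for k = 1 to 4:
  k=1: 1.5
  k=2: 0.09375
  k=3: 0.018519
  k=4: 0.005859
Step 2: Partial sum = 1.5 + 0.09375 + 0.018519 + 0.005859
     = 1.618128
Step 3: The full series sum_(k>=1) 1.5*1/k^4 converges (p-series with p = 4 > 1; a constant multiple of a convergent series converges).
Step 4: Fix eps > 0. Since sum_k m(|f_k - f| > eps) < infinity, the Borel-Cantelli lemma gives
        m(limsup_k {|f_k - f| > eps}) = 0, i.e. for a.e. x, |f_k(x) - f(x)| <= eps for all large k.
        Applying this with eps = 1/j for j = 1, 2, ... and intersecting the countably many full-measure sets,
        for a.e. x we get limsup_k |f_k(x) - f(x)| <= 1/j for every j, hence f_k -> f almost everywhere.
Conclusion: series converges; Borel-Cantelli yields f_k -> f a.e.


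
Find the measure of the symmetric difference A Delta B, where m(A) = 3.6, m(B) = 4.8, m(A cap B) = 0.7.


m(A Delta B) = m(A) + m(B) - 2*m(A n B)
= 3.6 + 4.8 - 2*0.7
= 3.6 + 4.8 - 1.4
= 7


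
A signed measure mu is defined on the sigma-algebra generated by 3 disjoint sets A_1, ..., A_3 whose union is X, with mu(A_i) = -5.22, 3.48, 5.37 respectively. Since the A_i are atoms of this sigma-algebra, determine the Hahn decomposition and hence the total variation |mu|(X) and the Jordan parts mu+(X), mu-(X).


Step 1: Every measurable set is a union of atoms (the cells / points), so a Hahn decomposition is
  obtained by grouping atoms by sign: P = union of atoms with mu > 0, N = union of the remaining atoms.
  Atoms in P (indices): 2, 3;  atoms in N (indices): 1
  Positive values: 3.48, 5.37
  Negative values: -5.22
Step 2: mu+(X) = mu(P) = sum of positive atom values = 8.85
Step 3: mu-(X) = -mu(N) = sum of |negative atom values| = 5.22
Step 4: |mu|(X) = mu+(X) + mu-(X) = 8.85 + 5.22 = 14.07


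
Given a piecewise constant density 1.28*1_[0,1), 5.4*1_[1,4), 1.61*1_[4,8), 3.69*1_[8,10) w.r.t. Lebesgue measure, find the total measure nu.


Integrate each piece of the Radon-Nikodym derivative:
Step 1: integral_0^1 1.28 dx = 1.28*(1-0) = 1.28*1 = 1.28
Step 2: integral_1^4 5.4 dx = 5.4*(4-1) = 5.4*3 = 16.2
Step 3: integral_4^8 1.61 dx = 1.61*(8-4) = 1.61*4 = 6.44
Step 4: integral_8^10 3.69 dx = 3.69*(10-8) = 3.69*2 = 7.38
Total: 1.28 + 16.2 + 6.44 + 7.38 = 31.3


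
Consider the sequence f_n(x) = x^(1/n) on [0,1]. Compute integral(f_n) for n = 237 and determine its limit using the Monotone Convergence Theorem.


At n = 237: f_237(x) = x^(1/237).
Step 1: integral(x^(1/237), 0, 1) = [x^(1/237+1) / (1/237+1)] from 0 to 1
     = 1 / (1/237 + 1) = 1 / ((237+1)/237) = 237/(237+1)
     = 237/238 = 0.995798
Step 2: As n -> infinity, f_n(x) = x^(1/n) -> 1 for x in (0,1], and f_n is increasing in n.
By MCT, lim_n integral(f_n) = integral(lim_n f_n) = integral(1, 0, 1) = 1.
Step 3: Verify convergence: 237/238 = 0.995798 -> 1


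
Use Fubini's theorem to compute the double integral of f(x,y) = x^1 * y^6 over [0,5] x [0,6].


By Fubini's theorem, the double integral factors as a product of single integrals:
Step 1: integral_0^5 x^1 dx = [x^2/2] from 0 to 5
     = 5^2/2 = 12.5
Step 2: integral_0^6 y^6 dy = [y^7/7] from 0 to 6
     = 6^7/7 = 39990.857143
Step 3: Double integral = 12.5 * 39990.857143 = 499885.714286


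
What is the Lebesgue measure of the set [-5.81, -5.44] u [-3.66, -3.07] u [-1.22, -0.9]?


For pairwise disjoint intervals, m(union) = sum of lengths.
= (-5.44 - -5.81) + (-3.07 - -3.66) + (-0.9 - -1.22)
= 0.37 + 0.59 + 0.32
= 1.28


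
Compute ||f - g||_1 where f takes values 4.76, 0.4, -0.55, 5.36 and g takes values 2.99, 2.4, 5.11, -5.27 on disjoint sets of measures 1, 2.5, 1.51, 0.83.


Step 1: Compute differences f_i - g_i:
  4.76 - 2.99 = 1.77
  0.4 - 2.4 = -2
  -0.55 - 5.11 = -5.66
  5.36 - -5.27 = 10.63
Step 2: Compute |diff|^1 * measure for each set:
  |1.77|^1 * 1 = 1.77 * 1 = 1.77
  |-2|^1 * 2.5 = 2 * 2.5 = 5
  |-5.66|^1 * 1.51 = 5.66 * 1.51 = 8.5466
  |10.63|^1 * 0.83 = 10.63 * 0.83 = 8.8229
Step 3: Sum = 24.1395
Step 4: ||f-g||_1 = (24.1395)^(1/1) = 24.1395


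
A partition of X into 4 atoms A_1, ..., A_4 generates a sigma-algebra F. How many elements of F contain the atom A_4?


Each element of F is a union of some subset S of the 4 atoms.
The element contains A_4 iff A_4 is in S.
So we count subsets S of {A_1,...,A_4} with A_4 in S: choose freely among the other 3 atoms.
Count = 2^(4-1) = 2^3 = 8.


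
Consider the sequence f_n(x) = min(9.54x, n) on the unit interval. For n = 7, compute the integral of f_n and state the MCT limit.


f(x) = 9.54x on [0,1]; f_n(x) = min(9.54x, n). At n = 7:
Step 1: f(x) reaches 7 at x = 7/9.54 = 0.733753
Step 2: integral(f_7) = integral(9.54x, 0, 0.733753) + integral(7, 0.733753, 1)
       = 9.54*0.733753^2/2 + 7*(1 - 0.733753)
       = 2.568134 + 1.863732
       = 4.431866
Step 3: As n -> infinity, f_n increases to f, so by MCT integral(f_n) -> integral(f) = 9.54/2 = 4.77.
Convergence: integral(f_7) = 4.431866 -> 4.77 as n -> infinity


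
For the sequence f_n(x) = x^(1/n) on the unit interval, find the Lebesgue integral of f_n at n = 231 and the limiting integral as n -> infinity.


At n = 231: f_231(x) = x^(1/231).
Step 1: integral(x^(1/231), 0, 1) = [x^(1/231+1) / (1/231+1)] from 0 to 1
     = 1 / (1/231 + 1) = 1 / ((231+1)/231) = 231/(231+1)
     = 231/232 = 0.99569
Step 2: As n -> infinity, f_n(x) = x^(1/n) -> 1 for x in (0,1], and f_n is increasing in n.
By MCT, lim_n integral(f_n) = integral(lim_n f_n) = integral(1, 0, 1) = 1.
Step 3: Verify convergence: 231/232 = 0.99569 -> 1


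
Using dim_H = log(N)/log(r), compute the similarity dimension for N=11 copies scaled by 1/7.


For a self-similar set with N copies scaled by 1/r:
dim_H = log(N)/log(r) = log(11)/log(7)
= 2.397895/1.94591
= 1.232274


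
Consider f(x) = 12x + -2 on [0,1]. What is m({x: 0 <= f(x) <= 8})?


f^(-1)([0, 8]) = {x : 0 <= 12x + -2 <= 8}
Solving: (0 - -2)/12 <= x <= (8 - -2)/12
= [0.166667, 0.833333]
Intersecting with [0,1]: [0.166667, 0.833333]
Measure = 0.833333 - 0.166667 = 0.666667


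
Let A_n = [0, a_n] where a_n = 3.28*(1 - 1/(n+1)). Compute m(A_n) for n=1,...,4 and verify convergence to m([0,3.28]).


By continuity of measure from below: if A_n increases to A, then m(A_n) -> m(A).
Here A = [0, 3.28], so m(A) = 3.28
Step 1: a_1 = 3.28*(1 - 1/2) = 1.64, m(A_1) = 1.64
Step 2: a_2 = 3.28*(1 - 1/3) = 2.1867, m(A_2) = 2.1867
Step 3: a_3 = 3.28*(1 - 1/4) = 2.46, m(A_3) = 2.46
Step 4: a_4 = 3.28*(1 - 1/5) = 2.624, m(A_4) = 2.624
Limit: m(A_n) -> m([0,3.28]) = 3.28


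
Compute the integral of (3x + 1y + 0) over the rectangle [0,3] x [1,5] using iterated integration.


By Fubini, integrate in x first, then y.
Step 1: Fix y, integrate over x in [0,3]:
  integral(3x + 1y + 0, x=0..3)
  = 3*(3^2 - 0^2)/2 + (1y + 0)*(3 - 0)
  = 13.5 + (1y + 0)*3
  = 13.5 + 3y + 0
  = 13.5 + 3y
Step 2: Integrate over y in [1,5]:
  integral(13.5 + 3y, y=1..5)
  = 13.5*4 + 3*(5^2 - 1^2)/2
  = 54 + 36
  = 90


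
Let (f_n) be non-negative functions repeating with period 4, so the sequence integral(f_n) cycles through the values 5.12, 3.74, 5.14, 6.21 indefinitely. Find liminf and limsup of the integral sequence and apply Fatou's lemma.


The sequence (integral(f_n)) is periodic with period 4, repeating the values 5.12, 3.74, 5.14, 6.21 indefinitely.
Step 1: For a periodic sequence, every tail (a_m, a_(m+1), ...) contains all 4 period values infinitely often.
Step 2: Hence inf of every tail = min of the period values = min(5.12, 3.74, 5.14, 6.21) = 3.74.
        liminf_n integral(f_n) = sup over m of (inf of tail from m) = 3.74.
Step 3: Similarly sup of every tail = max of the period values = 6.21.
        limsup_n integral(f_n) = 6.21.
Step 4: Fatou's lemma: integral(liminf_n f_n) <= liminf_n integral(f_n) = 3.74.
        So the integral of the pointwise liminf is at most 3.74.


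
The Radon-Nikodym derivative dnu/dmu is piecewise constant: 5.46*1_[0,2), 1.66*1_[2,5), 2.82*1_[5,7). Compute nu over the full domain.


Integrate each piece of the Radon-Nikodym derivative:
Step 1: integral_0^2 5.46 dx = 5.46*(2-0) = 5.46*2 = 10.92
Step 2: integral_2^5 1.66 dx = 1.66*(5-2) = 1.66*3 = 4.98
Step 3: integral_5^7 2.82 dx = 2.82*(7-5) = 2.82*2 = 5.64
Total: 10.92 + 4.98 + 5.64 = 21.54


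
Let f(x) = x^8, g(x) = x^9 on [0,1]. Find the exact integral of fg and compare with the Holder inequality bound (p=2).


Step 1: Exact integral of f*g = integral(x^17, 0, 1) = 1/18
     = 0.055556
Step 2: Holder bound with p=2, q=2:
  ||f||_p = (integral x^16 dx)^(1/2) = (1/17)^(1/2) = 0.242536
  ||g||_q = (integral x^18 dx)^(1/2) = (1/19)^(1/2) = 0.229416
Step 3: Holder bound = ||f||_p * ||g||_q = 0.242536 * 0.229416 = 0.055641
Verification: 0.055556 <= 0.055641 (Holder holds)


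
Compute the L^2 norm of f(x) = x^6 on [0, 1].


Step 1: ||f||_2 = (integral_0^1 |x^6|^2 dx)^(1/2)
     = (integral_0^1 x^12 dx)^(1/2)
Step 2: integral_0^1 x^12 dx = [x^13/(13)] from 0 to 1 = 1^13/13
     = 1/13 = 0.076923
Step 3: ||f||_2 = (0.076923)^(1/2) = 0.27735


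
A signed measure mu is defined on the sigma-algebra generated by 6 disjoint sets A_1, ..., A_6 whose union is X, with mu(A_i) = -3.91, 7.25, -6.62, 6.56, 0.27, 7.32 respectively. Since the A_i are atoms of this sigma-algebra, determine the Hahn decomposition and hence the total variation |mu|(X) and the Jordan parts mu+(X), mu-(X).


Step 1: Every measurable set is a union of atoms (the cells / points), so a Hahn decomposition is
  obtained by grouping atoms by sign: P = union of atoms with mu > 0, N = union of the remaining atoms.
  Atoms in P (indices): 2, 4, 5, 6;  atoms in N (indices): 1, 3
  Positive values: 7.25, 6.56, 0.27, 7.32
  Negative values: -3.91, -6.62
Step 2: mu+(X) = mu(P) = sum of positive atom values = 21.4
Step 3: mu-(X) = -mu(N) = sum of |negative atom values| = 10.53
Step 4: |mu|(X) = mu+(X) + mu-(X) = 21.4 + 10.53 = 31.93


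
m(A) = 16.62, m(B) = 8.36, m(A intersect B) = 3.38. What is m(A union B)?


By inclusion-exclusion: m(A u B) = m(A) + m(B) - m(A n B)
= 16.62 + 8.36 - 3.38
= 21.6


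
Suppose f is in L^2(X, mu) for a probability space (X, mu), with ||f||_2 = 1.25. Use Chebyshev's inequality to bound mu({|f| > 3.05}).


Chebyshev/Markov inequality: mu(|f| > eps) <= (||f||_p / eps)^p
Step 1: ||f||_2 / eps = 1.25 / 3.05 = 0.409836
Step 2: Raise to power p = 2:
  (0.409836)^2 = 0.167966
Step 3: Therefore mu(|f| > 3.05) <= 0.167966


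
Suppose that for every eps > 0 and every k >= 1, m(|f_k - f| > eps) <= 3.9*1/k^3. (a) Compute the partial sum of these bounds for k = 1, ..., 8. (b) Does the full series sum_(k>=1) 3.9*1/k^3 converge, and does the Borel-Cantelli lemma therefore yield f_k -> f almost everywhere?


Step 1: List the terms 3.9*1/k^3 for k = 1 to 8:
  k=1: 3.9
  k=2: 0.4875
  k=3: 0.144444
  k=4: 0.060937
  k=5: 0.0312
  k=6: 0.018056
  k=7: 0.01137
  k=8: 0.007617
Step 2: Partial sum = 3.9 + 0.4875 + 0.144444 + 0.060937 + 0.0312 + 0.018056 + 0.01137 + 0.007617
     = 4.661125
Step 3: The full series sum_(k>=1) 3.9*1/k^3 converges (p-series with p = 3 > 1; a constant multiple of a convergent series converges).
Step 4: Fix eps > 0. Since sum_k m(|f_k - f| > eps) < infinity, the Borel-Cantelli lemma gives
        m(limsup_k {|f_k - f| > eps}) = 0, i.e. for a.e. x, |f_k(x) - f(x)| <= eps for all large k.
        Applying this with eps = 1/j for j = 1, 2, ... and intersecting the countably many full-measure sets,
        for a.e. x we get limsup_k |f_k(x) - f(x)| <= 1/j for every j, hence f_k -> f almost everywhere.
Conclusion: series converges; Borel-Cantelli yields f_k -> f a.e.


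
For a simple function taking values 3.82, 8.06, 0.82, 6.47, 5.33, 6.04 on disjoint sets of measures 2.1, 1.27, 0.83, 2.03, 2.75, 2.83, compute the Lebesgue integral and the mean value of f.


Step 1: Integral = sum(value_i * measure_i)
= 3.82*2.1 + 8.06*1.27 + 0.82*0.83 + 6.47*2.03 + 5.33*2.75 + 6.04*2.83
= 8.022 + 10.2362 + 0.6806 + 13.1341 + 14.6575 + 17.0932
= 63.8236
Step 2: Total measure of domain = 2.1 + 1.27 + 0.83 + 2.03 + 2.75 + 2.83 = 11.81
Step 3: Average value = 63.8236 / 11.81 = 5.4042


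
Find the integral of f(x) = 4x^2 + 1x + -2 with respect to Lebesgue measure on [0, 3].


The Lebesgue integral of a Riemann-integrable function agrees with the Riemann integral.
Antiderivative F(x) = (4/3)x^3 + (1/2)x^2 + -2x
F(3) = (4/3)*3^3 + (1/2)*3^2 + -2*3
     = (4/3)*27 + (1/2)*9 + -2*3
     = 36 + 4.5 + -6
     = 34.5
F(0) = 0.0
Integral = F(3) - F(0) = 34.5 - 0.0 = 34.5


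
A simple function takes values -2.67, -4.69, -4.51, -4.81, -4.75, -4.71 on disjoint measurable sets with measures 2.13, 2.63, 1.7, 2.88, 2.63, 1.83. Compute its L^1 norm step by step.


Step 1: Compute |f_i|^1 for each value:
  |-2.67|^1 = 2.67
  |-4.69|^1 = 4.69
  |-4.51|^1 = 4.51
  |-4.81|^1 = 4.81
  |-4.75|^1 = 4.75
  |-4.71|^1 = 4.71
Step 2: Multiply by measures and sum:
  2.67 * 2.13 = 5.6871
  4.69 * 2.63 = 12.3347
  4.51 * 1.7 = 7.667
  4.81 * 2.88 = 13.8528
  4.75 * 2.63 = 12.4925
  4.71 * 1.83 = 8.6193
Sum = 5.6871 + 12.3347 + 7.667 + 13.8528 + 12.4925 + 8.6193 = 60.6534
Step 3: Take the p-th root:
||f||_1 = (60.6534)^(1/1) = 60.6534


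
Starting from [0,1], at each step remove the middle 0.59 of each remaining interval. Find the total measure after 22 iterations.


Step 1: At each step, fraction remaining = 1 - 0.59 = 0.41
Step 2: After 22 steps, measure = (0.41)^22
Result = 3.028620e-09


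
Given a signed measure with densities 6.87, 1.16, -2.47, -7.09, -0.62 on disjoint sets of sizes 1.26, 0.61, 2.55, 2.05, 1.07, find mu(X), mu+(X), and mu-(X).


Step 1: Compute signed measure on each set:
  Set 1: 6.87 * 1.26 = 8.6562
  Set 2: 1.16 * 0.61 = 0.7076
  Set 3: -2.47 * 2.55 = -6.2985
  Set 4: -7.09 * 2.05 = -14.5345
  Set 5: -0.62 * 1.07 = -0.6634
Step 2: Total signed measure = (8.6562) + (0.7076) + (-6.2985) + (-14.5345) + (-0.6634)
     = -12.1326
Step 3: Positive part mu+(X) = sum of positive contributions = 9.3638
Step 4: Negative part mu-(X) = |sum of negative contributions| = 21.4964


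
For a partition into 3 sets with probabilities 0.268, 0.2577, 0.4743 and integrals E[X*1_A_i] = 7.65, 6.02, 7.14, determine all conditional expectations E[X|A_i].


For each cell A_i: E[X|A_i] = E[X*1_A_i] / P(A_i)
Step 1: E[X|A_1] = 7.65 / 0.268 = 28.544776
Step 2: E[X|A_2] = 6.02 / 0.2577 = 23.360497
Step 3: E[X|A_3] = 7.14 / 0.4743 = 15.053763
Verification: E[X] = sum E[X*1_A_i] = 7.65 + 6.02 + 7.14 = 20.81


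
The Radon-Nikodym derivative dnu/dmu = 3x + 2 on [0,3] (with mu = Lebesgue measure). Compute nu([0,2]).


nu(A) = integral_A (dnu/dmu) dmu = integral_0^2 (3x + 2) dx
Step 1: Antiderivative F(x) = (3/2)x^2 + 2x
Step 2: F(2) = (3/2)*2^2 + 2*2 = 6 + 4 = 10
Step 3: F(0) = (3/2)*0^2 + 2*0 = 0.0 + 0 = 0.0
Step 4: nu([0,2]) = F(2) - F(0) = 10 - 0.0 = 10


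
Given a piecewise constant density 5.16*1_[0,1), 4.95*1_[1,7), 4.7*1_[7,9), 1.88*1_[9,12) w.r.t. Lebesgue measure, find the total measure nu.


Integrate each piece of the Radon-Nikodym derivative:
Step 1: integral_0^1 5.16 dx = 5.16*(1-0) = 5.16*1 = 5.16
Step 2: integral_1^7 4.95 dx = 4.95*(7-1) = 4.95*6 = 29.7
Step 3: integral_7^9 4.7 dx = 4.7*(9-7) = 4.7*2 = 9.4
Step 4: integral_9^12 1.88 dx = 1.88*(12-9) = 1.88*3 = 5.64
Total: 5.16 + 29.7 + 9.4 + 5.64 = 49.9


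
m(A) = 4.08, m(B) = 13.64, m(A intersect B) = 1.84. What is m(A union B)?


By inclusion-exclusion: m(A u B) = m(A) + m(B) - m(A n B)
= 4.08 + 13.64 - 1.84
= 15.88


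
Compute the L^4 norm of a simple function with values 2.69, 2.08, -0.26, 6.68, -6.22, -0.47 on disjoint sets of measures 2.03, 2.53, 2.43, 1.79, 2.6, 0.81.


Step 1: Compute |f_i|^4 for each value:
  |2.69|^4 = 52.361143
  |2.08|^4 = 18.717737
  |-0.26|^4 = 0.00457
  |6.68|^4 = 1991.158582
  |-6.22|^4 = 1496.792295
  |-0.47|^4 = 0.048797
Step 2: Multiply by measures and sum:
  52.361143 * 2.03 = 106.293121
  18.717737 * 2.53 = 47.355875
  0.00457 * 2.43 = 0.011105
  1991.158582 * 1.79 = 3564.173861
  1496.792295 * 2.6 = 3891.659966
  0.048797 * 0.81 = 0.039525
Sum = 106.293121 + 47.355875 + 0.011105 + 3564.173861 + 3891.659966 + 0.039525 = 7609.533452
Step 3: Take the p-th root:
||f||_4 = (7609.533452)^(1/4) = 9.339842


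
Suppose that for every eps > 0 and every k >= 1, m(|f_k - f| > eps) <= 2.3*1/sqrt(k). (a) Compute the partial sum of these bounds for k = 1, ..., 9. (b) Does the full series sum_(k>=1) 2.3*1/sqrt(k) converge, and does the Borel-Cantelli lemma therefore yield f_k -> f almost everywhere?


Step 1: List the terms 2.3*1/sqrt(k) for k = 1 to 9:
  k=1: 2.3
  k=2: 1.626346
  k=3: 1.327906
  k=4: 1.15
  k=5: 1.028591
  k=6: 0.938971
  k=7: 0.869318
  k=8: 0.813173
  k=9: 0.766667
Step 2: Partial sum = 2.3 + 1.626346 + 1.327906 + 1.15 + 1.028591 + 0.938971 + 0.869318 + 0.813173 + 0.766667
     = 10.820971
Step 3: The full series sum_(k>=1) 2.3*1/sqrt(k) diverges (p-series with p = 1/2 <= 1; a nonzero constant multiple of a divergent series diverges).
Step 4: The (first) Borel-Cantelli lemma requires a summable sequence of measures, so it does not apply here;
        from this bound alone no conclusion about a.e. convergence can be drawn (convergence in measure still
        gives an a.e.-convergent subsequence, but not a.e. convergence of the whole sequence).
Conclusion: series diverges; Borel-Cantelli is inconclusive about a.e. convergence of f_k.


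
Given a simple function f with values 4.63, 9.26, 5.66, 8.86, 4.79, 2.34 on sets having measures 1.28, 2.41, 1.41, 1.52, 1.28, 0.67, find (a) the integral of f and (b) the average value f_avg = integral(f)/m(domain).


Step 1: Integral = sum(value_i * measure_i)
= 4.63*1.28 + 9.26*2.41 + 5.66*1.41 + 8.86*1.52 + 4.79*1.28 + 2.34*0.67
= 5.9264 + 22.3166 + 7.9806 + 13.4672 + 6.1312 + 1.5678
= 57.3898
Step 2: Total measure of domain = 1.28 + 2.41 + 1.41 + 1.52 + 1.28 + 0.67 = 8.57
Step 3: Average value = 57.3898 / 8.57 = 6.696593


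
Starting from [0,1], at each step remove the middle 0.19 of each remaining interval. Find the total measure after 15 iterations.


Step 1: At each step, fraction remaining = 1 - 0.19 = 0.81
Step 2: After 15 steps, measure = (0.81)^15
Result = 0.042391


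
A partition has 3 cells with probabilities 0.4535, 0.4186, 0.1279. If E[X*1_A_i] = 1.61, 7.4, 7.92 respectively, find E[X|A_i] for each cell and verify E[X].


For each cell A_i: E[X|A_i] = E[X*1_A_i] / P(A_i)
Step 1: E[X|A_1] = 1.61 / 0.4535 = 3.550165
Step 2: E[X|A_2] = 7.4 / 0.4186 = 17.677974
Step 3: E[X|A_3] = 7.92 / 0.1279 = 61.923378
Verification: E[X] = sum E[X*1_A_i] = 1.61 + 7.4 + 7.92 = 16.93
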